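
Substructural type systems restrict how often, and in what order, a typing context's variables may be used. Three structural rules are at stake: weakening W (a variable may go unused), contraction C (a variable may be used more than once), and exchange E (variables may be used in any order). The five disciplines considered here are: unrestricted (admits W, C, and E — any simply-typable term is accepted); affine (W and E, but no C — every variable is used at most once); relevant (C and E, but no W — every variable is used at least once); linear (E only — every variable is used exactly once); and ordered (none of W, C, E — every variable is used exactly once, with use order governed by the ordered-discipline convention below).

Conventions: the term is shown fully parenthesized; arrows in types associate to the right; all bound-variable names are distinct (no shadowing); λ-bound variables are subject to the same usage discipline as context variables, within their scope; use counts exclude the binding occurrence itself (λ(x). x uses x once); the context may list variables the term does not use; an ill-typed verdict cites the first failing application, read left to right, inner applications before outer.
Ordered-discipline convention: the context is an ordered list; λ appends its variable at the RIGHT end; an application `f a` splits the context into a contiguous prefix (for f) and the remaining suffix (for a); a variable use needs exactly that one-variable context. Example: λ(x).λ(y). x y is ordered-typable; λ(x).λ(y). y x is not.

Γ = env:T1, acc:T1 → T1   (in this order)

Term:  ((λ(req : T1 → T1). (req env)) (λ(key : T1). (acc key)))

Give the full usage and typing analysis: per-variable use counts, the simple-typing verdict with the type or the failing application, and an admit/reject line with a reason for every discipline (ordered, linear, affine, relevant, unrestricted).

counts: env=1; acc=1; req (λ-bound)=1; key (λ-bound)=1
left-to-right use order: req, env, acc, key
typing: the term checks, with type T1
ordered: ✗, no contiguous prefix/suffix split fits req, env, acc, key
linear: ✓, single use per variable (env, acc, req, key)
affine: ✓, none of env, acc, req, key used more than once
relevant: ✓, env, acc, req, key: all used, weakening unneeded
unrestricted: ✓, simply typable at T1; W, C, E all held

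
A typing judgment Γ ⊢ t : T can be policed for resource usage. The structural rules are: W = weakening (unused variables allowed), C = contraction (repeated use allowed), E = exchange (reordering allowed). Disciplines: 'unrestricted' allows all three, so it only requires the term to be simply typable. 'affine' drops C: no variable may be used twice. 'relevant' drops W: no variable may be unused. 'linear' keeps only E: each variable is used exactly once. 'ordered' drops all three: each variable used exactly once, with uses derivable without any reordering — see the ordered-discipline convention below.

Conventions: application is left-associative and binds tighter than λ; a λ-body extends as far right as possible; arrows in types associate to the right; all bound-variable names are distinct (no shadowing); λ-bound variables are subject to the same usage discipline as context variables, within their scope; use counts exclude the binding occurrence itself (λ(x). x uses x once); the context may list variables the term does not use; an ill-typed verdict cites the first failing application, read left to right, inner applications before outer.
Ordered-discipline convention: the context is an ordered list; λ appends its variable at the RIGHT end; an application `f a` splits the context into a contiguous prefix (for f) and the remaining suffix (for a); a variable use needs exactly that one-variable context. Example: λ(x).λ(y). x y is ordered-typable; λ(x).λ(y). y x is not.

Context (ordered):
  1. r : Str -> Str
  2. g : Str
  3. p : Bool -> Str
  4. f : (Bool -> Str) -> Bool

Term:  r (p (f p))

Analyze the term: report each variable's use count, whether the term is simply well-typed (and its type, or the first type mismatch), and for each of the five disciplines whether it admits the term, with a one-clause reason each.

variable uses: r=1; g=0; p=2; f=1
left-to-right use order: r, p, f, p
typing: well-typed at Str
ordered: ✗ — repeated use of p ×2; needs weakening: g unused
linear: ✗ — repeated use of p ×2; needs weakening: g unused
affine: ✗ — repeated use of p ×2
relevant: ✗ — needs weakening: g unused
unrestricted: ✓ — typability at Str is all that's needed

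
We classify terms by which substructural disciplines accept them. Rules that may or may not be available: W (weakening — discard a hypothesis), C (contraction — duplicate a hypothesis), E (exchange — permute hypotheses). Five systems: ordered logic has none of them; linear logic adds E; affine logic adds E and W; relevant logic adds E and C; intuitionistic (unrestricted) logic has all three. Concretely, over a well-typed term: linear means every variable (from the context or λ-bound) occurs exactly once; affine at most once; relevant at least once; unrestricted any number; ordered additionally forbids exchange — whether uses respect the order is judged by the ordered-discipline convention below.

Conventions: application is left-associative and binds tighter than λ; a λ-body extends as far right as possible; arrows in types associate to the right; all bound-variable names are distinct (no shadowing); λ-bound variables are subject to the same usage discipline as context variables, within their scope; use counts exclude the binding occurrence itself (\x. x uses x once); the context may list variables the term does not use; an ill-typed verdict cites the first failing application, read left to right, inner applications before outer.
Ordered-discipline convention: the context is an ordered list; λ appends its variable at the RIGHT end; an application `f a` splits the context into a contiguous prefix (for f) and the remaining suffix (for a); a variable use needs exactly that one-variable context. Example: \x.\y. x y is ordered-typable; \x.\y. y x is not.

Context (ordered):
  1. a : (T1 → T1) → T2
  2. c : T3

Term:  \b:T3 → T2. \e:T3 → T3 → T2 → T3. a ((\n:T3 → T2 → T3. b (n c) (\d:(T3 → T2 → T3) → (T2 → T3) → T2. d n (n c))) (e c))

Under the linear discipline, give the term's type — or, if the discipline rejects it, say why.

not well-typed under linear — not simply typable
usage: a=1, c=3, b [bound]=1, e [bound]=1, n [bound]=3, d [bound]=1
left-to-right use order: a, b, n, c, d, n, n, c, e, c
typing: ill-typed: argument of type T2 → T3 where T3 is required
all disciplines: ordered ✗ · linear ✗ · affine ✗ · relevant ✗ · unrestricted ✗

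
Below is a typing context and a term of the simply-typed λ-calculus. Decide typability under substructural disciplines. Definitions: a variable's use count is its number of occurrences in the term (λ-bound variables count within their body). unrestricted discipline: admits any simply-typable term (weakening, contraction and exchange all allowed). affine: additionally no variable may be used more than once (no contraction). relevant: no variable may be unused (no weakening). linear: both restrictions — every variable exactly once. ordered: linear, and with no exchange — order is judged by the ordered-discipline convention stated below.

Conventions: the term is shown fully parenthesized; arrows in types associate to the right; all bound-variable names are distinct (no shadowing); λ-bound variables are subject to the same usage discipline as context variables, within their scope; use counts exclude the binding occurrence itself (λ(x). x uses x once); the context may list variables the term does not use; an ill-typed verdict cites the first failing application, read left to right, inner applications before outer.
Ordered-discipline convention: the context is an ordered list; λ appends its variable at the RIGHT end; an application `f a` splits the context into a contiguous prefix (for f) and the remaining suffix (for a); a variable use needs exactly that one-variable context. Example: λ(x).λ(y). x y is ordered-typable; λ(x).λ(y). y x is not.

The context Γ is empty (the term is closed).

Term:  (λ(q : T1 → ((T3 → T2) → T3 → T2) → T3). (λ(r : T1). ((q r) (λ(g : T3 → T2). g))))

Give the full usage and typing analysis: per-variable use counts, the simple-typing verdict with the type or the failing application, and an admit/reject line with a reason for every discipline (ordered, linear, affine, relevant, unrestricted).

use counts: q (λ-bound)=1; r (λ-bound)=1; g (λ-bound)=1
uses in reading order: q, r, g
typing: the term checks, with type (T1 → ((T3 → T2) → T3 → T2) → T3) → T1 → T3
ordered: ✓ — q, r, g: once each, no exchange needed
linear: ✓ — single use per variable (q, r, g)
affine: ✓ — no duplicate uses among q, r, g
relevant: ✓ — every one of q, r, g appears
unrestricted: ✓ — type-checks ((T1 → ((T3 → T2) → T3 → T2) → T3) → T1 → T3) and nothing is barred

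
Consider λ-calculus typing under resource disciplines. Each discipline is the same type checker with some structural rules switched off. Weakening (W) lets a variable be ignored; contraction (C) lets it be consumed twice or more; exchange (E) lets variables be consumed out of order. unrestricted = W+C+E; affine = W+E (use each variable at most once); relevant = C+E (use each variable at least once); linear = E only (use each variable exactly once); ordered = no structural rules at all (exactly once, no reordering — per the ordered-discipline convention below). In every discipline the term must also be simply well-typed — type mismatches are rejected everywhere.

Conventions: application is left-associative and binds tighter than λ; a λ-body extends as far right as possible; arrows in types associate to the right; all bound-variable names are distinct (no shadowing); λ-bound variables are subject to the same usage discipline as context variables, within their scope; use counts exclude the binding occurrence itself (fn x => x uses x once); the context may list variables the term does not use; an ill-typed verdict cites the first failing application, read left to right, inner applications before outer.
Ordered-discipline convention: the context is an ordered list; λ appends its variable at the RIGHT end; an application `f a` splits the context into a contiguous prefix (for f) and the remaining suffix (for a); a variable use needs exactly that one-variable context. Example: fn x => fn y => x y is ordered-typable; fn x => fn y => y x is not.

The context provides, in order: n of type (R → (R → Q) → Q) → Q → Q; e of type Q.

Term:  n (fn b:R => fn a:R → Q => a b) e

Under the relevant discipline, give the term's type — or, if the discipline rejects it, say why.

term : Q
counts: n: 1; e: 1; b (bound): 1; a (bound): 1
order of uses: n, a, b, e
typing: ✓ — Q
all disciplines: ordered ✗, linear ✓, affine ✓, relevant ✓, unrestricted ✓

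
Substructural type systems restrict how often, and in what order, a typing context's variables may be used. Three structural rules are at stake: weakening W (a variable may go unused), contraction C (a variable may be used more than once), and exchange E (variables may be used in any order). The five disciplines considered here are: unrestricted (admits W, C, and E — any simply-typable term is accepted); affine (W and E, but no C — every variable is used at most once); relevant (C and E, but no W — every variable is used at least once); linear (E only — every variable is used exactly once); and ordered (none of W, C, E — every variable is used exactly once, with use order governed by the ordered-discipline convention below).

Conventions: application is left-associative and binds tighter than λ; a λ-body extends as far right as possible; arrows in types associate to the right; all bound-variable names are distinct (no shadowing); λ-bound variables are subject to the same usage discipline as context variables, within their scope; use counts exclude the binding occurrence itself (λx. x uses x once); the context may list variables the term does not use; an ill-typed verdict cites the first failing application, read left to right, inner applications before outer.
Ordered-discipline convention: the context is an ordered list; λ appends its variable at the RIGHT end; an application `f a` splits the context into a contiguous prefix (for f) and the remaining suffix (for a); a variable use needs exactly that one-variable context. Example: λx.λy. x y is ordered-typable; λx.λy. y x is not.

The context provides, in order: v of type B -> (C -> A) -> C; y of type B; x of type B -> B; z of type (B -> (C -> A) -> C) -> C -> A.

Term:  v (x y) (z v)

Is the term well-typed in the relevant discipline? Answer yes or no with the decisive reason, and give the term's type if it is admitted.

yes — every one of v, y, x, z appears; term : C
counts: v=2, y=1, x=1, z=1
order of uses: v, x, y, z, v
typing: well-typed at C
per-discipline verdicts: ordered ✗; linear ✗; affine ✗; relevant ✓; unrestricted ✓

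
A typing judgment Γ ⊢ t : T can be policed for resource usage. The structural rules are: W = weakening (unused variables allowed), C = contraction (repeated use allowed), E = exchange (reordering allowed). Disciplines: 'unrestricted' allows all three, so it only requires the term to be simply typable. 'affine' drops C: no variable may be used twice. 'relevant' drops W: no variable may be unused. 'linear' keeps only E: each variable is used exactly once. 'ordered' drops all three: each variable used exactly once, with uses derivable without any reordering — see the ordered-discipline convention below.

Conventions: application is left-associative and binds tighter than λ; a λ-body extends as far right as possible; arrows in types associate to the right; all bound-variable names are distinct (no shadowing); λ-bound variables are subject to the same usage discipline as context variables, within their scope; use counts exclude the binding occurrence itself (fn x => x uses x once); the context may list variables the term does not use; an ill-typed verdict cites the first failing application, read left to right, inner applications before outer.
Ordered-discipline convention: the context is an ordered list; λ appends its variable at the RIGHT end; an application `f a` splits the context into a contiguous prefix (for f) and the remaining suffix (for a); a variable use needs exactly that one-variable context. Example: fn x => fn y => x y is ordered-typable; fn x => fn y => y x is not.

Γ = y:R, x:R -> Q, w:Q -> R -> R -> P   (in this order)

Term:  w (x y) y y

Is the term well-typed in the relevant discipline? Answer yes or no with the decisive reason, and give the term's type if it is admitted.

yes — at least one use each (y, x, w); term : P
counts: y: 3×, x: 1×, w: 1×
left-to-right use order: w, x, y, y, y
typing: well-typed at P
summary: ordered ✗ · linear ✗ · affine ✗ · relevant ✓ · unrestricted ✓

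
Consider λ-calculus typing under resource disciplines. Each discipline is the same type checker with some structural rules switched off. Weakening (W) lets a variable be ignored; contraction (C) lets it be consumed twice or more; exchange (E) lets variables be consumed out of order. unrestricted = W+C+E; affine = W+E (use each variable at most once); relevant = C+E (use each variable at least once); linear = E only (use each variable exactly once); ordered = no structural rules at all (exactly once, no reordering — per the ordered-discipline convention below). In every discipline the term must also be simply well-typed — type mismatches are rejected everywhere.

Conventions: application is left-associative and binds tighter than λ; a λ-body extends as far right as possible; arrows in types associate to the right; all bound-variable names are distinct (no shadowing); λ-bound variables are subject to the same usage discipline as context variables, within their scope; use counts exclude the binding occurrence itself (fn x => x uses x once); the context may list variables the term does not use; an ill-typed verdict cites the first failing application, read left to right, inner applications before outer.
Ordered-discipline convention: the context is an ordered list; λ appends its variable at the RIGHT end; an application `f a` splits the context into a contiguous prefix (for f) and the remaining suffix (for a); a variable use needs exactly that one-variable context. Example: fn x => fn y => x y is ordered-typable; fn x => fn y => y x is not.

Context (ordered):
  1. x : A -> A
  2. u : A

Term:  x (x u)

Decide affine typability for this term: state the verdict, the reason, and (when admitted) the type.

no — repeated use of x ×2
counts: x ×2, u ×1
uses in reading order: x, x, u
typing: the term checks, with type A
across the five disciplines: ordered ✗ · linear ✗ · affine ✗ · relevant ✓ · unrestricted ✓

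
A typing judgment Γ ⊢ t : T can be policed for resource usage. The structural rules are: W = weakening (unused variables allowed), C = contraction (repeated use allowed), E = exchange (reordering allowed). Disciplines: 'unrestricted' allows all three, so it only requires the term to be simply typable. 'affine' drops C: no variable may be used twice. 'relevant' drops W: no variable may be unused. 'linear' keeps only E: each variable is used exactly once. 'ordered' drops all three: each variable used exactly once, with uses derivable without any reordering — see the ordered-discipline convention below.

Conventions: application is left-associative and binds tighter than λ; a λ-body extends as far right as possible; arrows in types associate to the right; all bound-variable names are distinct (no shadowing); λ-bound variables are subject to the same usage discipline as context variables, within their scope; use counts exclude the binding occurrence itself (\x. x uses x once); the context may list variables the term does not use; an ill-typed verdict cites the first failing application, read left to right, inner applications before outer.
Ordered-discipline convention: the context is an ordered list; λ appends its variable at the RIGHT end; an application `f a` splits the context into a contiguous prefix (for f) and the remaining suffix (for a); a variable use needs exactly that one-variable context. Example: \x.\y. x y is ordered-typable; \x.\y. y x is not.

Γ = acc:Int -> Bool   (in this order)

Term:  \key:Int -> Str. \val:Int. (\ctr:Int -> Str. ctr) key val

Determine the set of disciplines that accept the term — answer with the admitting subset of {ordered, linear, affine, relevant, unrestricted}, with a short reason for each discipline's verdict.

admitted in: affine, unrestricted
usage: acc: 0×, key (λ-bound): 1×, val (λ-bound): 1×, ctr (λ-bound): 1×
use order (left to right): ctr, key, val
typing: ✓ — (Int -> Str) -> Int -> Str
ordered: ✗, acc left unused
linear: ✗, acc left unused
affine: ✓, acc, key, val, ctr: no repeats, contraction unneeded
relevant: ✗, acc left unused
unrestricted: ✓, simply typable at (Int -> Str) -> Int -> Str; W, C, E all held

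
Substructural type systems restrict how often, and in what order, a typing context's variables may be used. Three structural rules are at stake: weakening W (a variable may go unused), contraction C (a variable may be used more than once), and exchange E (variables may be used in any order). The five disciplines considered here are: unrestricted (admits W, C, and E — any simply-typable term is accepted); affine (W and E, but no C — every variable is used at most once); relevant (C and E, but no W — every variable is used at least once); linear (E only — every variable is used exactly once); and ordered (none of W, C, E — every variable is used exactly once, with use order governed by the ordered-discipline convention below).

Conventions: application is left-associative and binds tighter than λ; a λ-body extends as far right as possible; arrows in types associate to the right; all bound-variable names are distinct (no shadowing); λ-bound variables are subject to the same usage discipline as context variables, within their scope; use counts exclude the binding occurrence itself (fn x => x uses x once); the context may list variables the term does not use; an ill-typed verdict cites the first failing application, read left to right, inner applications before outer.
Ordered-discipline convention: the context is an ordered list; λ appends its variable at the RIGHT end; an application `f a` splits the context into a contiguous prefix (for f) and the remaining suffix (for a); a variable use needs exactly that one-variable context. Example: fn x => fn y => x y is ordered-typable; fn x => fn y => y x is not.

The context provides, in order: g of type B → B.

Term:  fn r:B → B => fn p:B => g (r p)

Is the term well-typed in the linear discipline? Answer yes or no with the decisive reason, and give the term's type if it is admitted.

yes — each of g, r, p used exactly once; term : (B → B) → B → B
usage: g: 1; r (λ-bound): 1; p (λ-bound): 1
order of uses: g, r, p
typing: the term checks, with type (B → B) → B → B
summary: ordered ✓; linear ✓; affine ✓; relevant ✓; unrestricted ✓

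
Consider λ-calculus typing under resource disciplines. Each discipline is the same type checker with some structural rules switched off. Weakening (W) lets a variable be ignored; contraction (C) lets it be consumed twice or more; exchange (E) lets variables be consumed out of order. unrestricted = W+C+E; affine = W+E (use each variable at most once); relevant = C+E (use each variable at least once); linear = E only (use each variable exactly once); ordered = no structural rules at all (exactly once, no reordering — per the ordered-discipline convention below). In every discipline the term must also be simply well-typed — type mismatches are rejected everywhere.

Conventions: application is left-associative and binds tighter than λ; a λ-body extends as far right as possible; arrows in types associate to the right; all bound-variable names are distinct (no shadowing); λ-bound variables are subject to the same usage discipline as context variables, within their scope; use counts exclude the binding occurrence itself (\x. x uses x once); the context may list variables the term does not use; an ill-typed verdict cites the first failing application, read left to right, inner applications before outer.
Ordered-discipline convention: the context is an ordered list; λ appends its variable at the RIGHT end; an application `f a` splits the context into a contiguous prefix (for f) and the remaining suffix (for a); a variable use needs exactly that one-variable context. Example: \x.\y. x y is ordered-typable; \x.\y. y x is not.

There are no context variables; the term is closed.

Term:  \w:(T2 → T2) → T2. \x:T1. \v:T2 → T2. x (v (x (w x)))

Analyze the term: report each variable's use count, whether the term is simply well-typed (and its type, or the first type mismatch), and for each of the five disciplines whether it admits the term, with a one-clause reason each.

usage: w (λ-bound): 1, x (λ-bound): 3, v (λ-bound): 1
left-to-right use order: x, v, x, w, x
typing: ill-typed: an argument T1 mismatches the expected T2 → T2
ordered: ✗ — the type mismatch rejects it
linear: ✗ — not simply typable
affine: ✗ — fails simple typing
relevant: ✗ — a type mismatch blocks all five
unrestricted: ✗ — the type mismatch rejects it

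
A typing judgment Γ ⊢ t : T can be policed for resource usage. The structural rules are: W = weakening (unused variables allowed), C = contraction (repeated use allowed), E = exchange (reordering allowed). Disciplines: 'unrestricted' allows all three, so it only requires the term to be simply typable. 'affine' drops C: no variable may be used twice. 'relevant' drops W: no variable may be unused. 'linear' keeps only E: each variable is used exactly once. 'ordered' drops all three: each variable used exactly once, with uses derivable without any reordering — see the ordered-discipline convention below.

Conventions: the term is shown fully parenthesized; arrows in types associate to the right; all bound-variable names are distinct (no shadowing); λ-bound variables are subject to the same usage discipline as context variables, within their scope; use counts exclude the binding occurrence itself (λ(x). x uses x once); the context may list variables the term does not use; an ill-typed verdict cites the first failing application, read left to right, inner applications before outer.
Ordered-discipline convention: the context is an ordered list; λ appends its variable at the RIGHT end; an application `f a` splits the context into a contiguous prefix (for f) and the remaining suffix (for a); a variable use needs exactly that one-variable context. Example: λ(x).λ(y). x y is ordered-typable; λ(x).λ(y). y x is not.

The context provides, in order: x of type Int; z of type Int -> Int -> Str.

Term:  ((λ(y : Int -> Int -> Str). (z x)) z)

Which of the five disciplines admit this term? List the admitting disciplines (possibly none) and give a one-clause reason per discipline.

admitting disciplines: unrestricted
usage: x: 1; z: 2; y (λ-bound): 0
use order (left to right): z, x, z
typing: the term checks, with type Int -> Str
ordered ✗ (repeated use of z ×2; y never used (weakening))
linear ✗ (repeated use of z ×2; y never used (weakening))
affine ✗ (repeated use of z ×2)
relevant ✗ (y never used (weakening))
unrestricted ✓ (type-checks (Int -> Str) and nothing is barred)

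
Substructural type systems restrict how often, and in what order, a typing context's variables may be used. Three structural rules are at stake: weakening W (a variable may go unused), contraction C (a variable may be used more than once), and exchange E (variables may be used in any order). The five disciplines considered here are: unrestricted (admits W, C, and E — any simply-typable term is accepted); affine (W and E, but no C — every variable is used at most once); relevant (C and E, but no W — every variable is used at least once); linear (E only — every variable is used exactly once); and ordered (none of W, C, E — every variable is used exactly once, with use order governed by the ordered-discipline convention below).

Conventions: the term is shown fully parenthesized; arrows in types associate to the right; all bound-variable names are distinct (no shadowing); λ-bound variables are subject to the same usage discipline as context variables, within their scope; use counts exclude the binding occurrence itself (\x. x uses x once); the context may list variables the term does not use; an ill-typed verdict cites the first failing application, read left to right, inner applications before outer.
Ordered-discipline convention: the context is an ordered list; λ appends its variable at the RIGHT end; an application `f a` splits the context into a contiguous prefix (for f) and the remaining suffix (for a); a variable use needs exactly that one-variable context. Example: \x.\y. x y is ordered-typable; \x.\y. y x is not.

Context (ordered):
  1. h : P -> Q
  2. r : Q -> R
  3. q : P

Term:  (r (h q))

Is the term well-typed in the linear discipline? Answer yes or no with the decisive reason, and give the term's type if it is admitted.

yes — exactly-once usage across h, r, q; term : R
variable uses: h: 1, r: 1, q: 1
left-to-right use order: r, h, q
typing: well-typed at R
across the five disciplines: ordered ✗, linear ✓, affine ✓, relevant ✓, unrestricted ✓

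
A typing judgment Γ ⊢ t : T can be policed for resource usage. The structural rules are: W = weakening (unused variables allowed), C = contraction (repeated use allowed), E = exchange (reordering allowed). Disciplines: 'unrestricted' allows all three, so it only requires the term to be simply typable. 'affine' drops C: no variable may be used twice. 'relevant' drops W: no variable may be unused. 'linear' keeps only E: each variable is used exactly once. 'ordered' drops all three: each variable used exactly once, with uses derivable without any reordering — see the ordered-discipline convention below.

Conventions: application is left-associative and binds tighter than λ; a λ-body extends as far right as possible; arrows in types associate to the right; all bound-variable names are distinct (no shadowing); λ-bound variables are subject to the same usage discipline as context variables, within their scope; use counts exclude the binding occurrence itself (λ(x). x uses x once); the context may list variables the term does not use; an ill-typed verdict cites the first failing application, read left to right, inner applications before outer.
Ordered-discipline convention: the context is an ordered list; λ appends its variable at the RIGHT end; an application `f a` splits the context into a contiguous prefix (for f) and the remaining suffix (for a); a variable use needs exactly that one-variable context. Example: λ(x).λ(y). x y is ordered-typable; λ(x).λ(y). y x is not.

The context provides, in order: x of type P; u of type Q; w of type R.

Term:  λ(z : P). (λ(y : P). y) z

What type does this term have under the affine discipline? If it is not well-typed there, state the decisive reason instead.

term : P -> P
usage: x: 0×; u: 0×; w: 0×; z [bound]: 1×; y [bound]: 1×
uses in reading order: y, z
typing: well-typed — term : P -> P
across the five disciplines: ordered ✗; linear ✗; affine ✓; relevant ✗; unrestricted ✓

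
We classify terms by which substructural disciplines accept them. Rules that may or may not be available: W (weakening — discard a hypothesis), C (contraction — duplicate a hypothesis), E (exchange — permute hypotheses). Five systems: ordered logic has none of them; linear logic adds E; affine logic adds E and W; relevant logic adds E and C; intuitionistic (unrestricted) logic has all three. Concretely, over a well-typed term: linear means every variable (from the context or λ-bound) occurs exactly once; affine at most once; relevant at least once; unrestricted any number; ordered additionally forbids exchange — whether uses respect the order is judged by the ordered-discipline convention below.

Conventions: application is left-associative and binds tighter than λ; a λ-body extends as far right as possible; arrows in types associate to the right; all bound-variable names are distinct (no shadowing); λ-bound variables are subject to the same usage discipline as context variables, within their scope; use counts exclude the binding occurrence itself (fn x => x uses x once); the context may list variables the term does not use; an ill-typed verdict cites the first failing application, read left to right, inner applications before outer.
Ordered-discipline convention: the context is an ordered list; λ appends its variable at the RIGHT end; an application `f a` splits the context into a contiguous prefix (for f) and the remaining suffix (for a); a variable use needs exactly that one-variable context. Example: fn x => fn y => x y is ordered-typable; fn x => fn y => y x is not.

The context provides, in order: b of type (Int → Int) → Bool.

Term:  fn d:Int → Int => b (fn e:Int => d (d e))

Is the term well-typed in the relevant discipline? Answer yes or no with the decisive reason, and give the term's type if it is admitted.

yes — at least one use each (b, d, e); term : (Int → Int) → Bool
counts: b: 1; d [bound]: 2; e [bound]: 1
use order (left to right): b, d, d, e
typing: well-typed — term : (Int → Int) → Bool
all disciplines: ordered ✗; linear ✗; affine ✗; relevant ✓; unrestricted ✓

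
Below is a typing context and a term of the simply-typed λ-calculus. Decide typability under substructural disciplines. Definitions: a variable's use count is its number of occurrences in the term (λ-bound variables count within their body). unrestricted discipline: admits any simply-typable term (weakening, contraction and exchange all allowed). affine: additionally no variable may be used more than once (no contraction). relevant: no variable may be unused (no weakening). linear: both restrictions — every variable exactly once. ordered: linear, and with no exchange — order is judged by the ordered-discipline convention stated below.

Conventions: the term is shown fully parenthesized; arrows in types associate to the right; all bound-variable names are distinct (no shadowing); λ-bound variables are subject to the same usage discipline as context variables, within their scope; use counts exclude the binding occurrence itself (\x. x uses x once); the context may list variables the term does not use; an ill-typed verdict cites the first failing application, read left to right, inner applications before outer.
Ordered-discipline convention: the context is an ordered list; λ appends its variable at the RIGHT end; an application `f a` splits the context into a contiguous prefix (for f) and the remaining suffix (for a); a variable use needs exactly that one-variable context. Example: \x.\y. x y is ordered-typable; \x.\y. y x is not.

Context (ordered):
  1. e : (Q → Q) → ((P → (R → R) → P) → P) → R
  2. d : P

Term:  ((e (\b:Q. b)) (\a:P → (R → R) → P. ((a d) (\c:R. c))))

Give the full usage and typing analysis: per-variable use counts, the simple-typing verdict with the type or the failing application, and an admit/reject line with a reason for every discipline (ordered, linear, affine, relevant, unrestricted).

variable uses: e: 1, d: 1, b [bound]: 1, a [bound]: 1, c [bound]: 1
use order (left to right): e, b, a, d, c
typing: well-typed at R
ordered ✗ (needs exchange: uses follow e, b, a, d, c)
linear ✓ (e, d, b, a, c: one use apiece)
affine ✓ (e, d, b, a, c: no repeats, contraction unneeded)
relevant ✓ (e, d, b, a, c: all used, weakening unneeded)
unrestricted ✓ (typability at R is all that's needed)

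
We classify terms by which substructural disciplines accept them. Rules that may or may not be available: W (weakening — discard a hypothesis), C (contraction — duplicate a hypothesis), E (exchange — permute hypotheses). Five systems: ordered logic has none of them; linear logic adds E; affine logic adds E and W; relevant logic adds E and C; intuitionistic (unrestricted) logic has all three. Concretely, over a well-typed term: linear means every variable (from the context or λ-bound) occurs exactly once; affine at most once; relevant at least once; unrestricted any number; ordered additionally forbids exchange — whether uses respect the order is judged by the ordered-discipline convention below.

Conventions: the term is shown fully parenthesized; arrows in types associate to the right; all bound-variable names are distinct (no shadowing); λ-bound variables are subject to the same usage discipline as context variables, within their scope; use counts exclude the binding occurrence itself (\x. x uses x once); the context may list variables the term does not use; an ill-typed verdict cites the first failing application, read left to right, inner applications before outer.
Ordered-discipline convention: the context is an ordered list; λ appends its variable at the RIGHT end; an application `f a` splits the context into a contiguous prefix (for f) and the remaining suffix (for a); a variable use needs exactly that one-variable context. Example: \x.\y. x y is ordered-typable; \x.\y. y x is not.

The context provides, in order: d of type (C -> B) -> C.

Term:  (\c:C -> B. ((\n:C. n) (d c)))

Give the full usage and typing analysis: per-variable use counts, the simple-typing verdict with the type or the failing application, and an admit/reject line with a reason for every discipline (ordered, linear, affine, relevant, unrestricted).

use counts: d: 1×; c (bound): 1×; n (bound): 1×
order of uses: n, d, c
typing: ✓ — (C -> B) -> C
ordered: ✓ — single-use (d, c, n), ordered derivation ok
linear: ✓ — each of d, c, n used exactly once
affine: ✓ — none of d, c, n used more than once
relevant: ✓ — none of d, c, n goes unused
unrestricted: ✓ — type-checks ((C -> B) -> C) and nothing is barred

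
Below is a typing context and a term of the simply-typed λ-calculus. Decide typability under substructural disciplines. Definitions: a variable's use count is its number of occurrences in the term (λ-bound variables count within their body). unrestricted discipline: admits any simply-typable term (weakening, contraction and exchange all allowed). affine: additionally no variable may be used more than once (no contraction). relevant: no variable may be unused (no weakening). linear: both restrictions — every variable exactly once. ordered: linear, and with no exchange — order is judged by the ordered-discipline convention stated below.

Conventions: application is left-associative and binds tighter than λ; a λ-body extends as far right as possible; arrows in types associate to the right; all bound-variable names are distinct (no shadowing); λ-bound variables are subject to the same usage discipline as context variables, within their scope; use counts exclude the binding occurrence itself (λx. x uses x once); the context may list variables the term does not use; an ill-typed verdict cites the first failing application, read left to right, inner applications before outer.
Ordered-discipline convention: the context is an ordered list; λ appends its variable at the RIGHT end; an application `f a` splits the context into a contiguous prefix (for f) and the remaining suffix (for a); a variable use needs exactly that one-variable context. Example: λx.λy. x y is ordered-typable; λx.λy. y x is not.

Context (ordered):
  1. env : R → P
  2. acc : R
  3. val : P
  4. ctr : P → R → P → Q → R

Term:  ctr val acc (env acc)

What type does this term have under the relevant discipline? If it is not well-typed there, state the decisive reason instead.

term : Q → R
use counts: env ×1, acc ×2, val ×1, ctr ×1
left-to-right use order: ctr, val, acc, env, acc
typing: well-typed — term : Q → R
all disciplines: ordered ✗ | linear ✗ | affine ✗ | relevant ✓ | unrestricted ✓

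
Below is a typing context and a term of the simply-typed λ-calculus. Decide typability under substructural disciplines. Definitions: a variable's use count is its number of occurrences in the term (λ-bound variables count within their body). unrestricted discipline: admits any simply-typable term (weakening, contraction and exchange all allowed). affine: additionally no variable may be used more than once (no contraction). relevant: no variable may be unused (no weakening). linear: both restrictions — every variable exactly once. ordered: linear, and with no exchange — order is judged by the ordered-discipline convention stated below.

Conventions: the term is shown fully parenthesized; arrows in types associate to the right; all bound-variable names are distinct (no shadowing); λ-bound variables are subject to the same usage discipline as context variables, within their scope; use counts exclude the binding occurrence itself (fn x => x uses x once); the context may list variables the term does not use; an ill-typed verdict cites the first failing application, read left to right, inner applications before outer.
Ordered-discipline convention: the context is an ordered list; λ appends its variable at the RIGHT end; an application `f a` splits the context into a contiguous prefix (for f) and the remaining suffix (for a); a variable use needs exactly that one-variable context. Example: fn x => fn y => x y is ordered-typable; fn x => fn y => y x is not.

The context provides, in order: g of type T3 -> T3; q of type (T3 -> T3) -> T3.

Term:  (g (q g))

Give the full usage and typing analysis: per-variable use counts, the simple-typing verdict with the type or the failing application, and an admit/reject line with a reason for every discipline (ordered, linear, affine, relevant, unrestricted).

use counts: g ×2; q ×1
order of uses: g, q, g
typing: well-typed — term : T3
ordered ✗ (repeated use of g ×2)
linear ✗ (repeated use of g ×2)
affine ✗ (repeated use of g ×2)
relevant ✓ (every one of g, q appears)
unrestricted ✓ (simply typable at T3; W, C, E all held)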